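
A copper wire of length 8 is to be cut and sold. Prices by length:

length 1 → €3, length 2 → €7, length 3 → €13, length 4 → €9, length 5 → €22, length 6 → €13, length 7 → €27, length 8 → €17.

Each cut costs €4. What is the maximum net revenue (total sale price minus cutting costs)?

Let r[k] be the best obtainable value from length k. For each k, try every first piece i and keep the best of price[i] + r[k−i] minus the 4 cut fee when i<k.
r[1] = 3
r[2] = max(3+3-4, 7+0) = 7
r[3] = max(3+7-4, 7+3-4, 13+0) = 13
r[4] = max(3+13-4, 7+7-4, 13+3-4, 9+0) = 12
r[5] = max(3+12-4, 7+13-4, 13+7-4, 9+3-4, 22+0) = 22
r[6] = max(3+22-4, 7+12-4, 13+13-4, 9+7-4, 22+3-4, 13+0) = 22
r[7] = max(3+22-4, 7+22-4, 13+12-4, …, 13+3-4, 27+0) = 27
r[8] = max(3+27-4, 7+22-4, 13+22-4, …, 27+3-4, 17+0) = 31
One optimal plan: pieces 5 + 3 (1 cut) → €35 − €4 = €31.

31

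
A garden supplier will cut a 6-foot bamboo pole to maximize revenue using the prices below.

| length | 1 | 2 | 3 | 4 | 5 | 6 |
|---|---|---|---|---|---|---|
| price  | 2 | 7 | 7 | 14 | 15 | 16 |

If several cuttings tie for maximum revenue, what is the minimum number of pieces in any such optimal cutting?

Let r[k] be the best obtainable value from length k. For each k, try every first piece i and keep the best of price[i] + r[k−i].
r[1] = 2
r[2] = max(2+2, 7+0) = 7
r[3] = max(2+7, 7+2, 7+0) = 9
r[4] = max(2+9, 7+7, 7+2, 14+0) = 14
r[5] = max(2+14, 7+9, 7+7, 14+2, 15+0) = 16
r[6] = max(2+16, 7+14, 7+9, 14+7, 15+2, 16+0) = 21
Maximum revenue is $21.
Now minimize piece count subject to staying optimal: for each k, pieces[k] = 1 + min over i with p[i]+r[k−i]=r[k] of pieces[k−i].
pieces[3] = 2
pieces[4] = 1
pieces[5] = 2
pieces[6] = 2

2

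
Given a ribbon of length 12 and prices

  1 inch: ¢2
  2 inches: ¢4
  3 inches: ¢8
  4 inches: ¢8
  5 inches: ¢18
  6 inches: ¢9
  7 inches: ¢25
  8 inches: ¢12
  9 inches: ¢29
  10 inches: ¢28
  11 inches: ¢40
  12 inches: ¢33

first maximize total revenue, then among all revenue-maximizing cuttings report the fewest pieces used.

2

Build r[k] bottom-up: r[k] = max over allowed piece i of (p[i] + r[k−i]).
r[1] = 2
r[2] = max(2+2, 4+0) = 4
r[3] = max(2+4, 4+2, 8+0) = 8
r[4] = max(2+8, 4+4, 8+2, 8+0) = 10
r[5] = max(2+10, 4+8, 8+4, 8+2, 18+0) = 18
r[6] = max(2+18, 4+10, 8+8, 8+4, 18+2, 9+0) = 20
r[7] = max(2+20, 4+18, 8+10, …, 9+2, 25+0) = 25
r[8] = max(2+25, 4+20, 8+18, …, 25+2, 12+0) = 27
r[9] = max(2+27, 4+25, 8+20, …, 12+2, 29+0) = 29
r[10] = max(2+29, 4+27, 8+25, …, 29+2, 28+0) = 36
r[11] = max(2+36, 4+29, 8+27, …, 28+2, 40+0) = 40
r[12] = max(2+40, 4+36, 8+29, …, 40+2, 33+0) = 43
Maximum revenue is ¢43.
Now minimize piece count subject to staying optimal: for each k, pieces[k] = 1 + min over i with p[i]+r[k−i]=r[k] of pieces[k−i].
pieces[9] = 1
pieces[10] = 2
pieces[11] = 1
pieces[12] = 2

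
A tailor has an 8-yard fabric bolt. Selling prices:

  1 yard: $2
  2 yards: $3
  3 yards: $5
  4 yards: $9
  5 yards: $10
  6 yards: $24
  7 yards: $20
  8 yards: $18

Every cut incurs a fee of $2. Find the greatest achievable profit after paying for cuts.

Consider every possible first cut. net[k] is the best of p[i]+net[k−i] over all sellable i≤k, charging 2 whenever i<k.
net[1] = 2
net[2] = max(2+2-2, 3+0) = 3
net[3] = max(2+3-2, 3+2-2, 5+0) = 5
net[4] = max(2+5-2, 3+3-2, 5+2-2, 9+0) = 9
net[5] = max(2+9-2, 3+5-2, 5+3-2, 9+2-2, 10+0) = 10
net[6] = max(2+10-2, 3+9-2, 5+5-2, 9+3-2, 10+2-2, 24+0) = 24
net[7] = max(2+24-2, 3+10-2, 5+9-2, …, 24+2-2, 20+0) = 24
net[8] = max(2+24-2, 3+24-2, 5+10-2, …, 20+2-2, 18+0) = 25
One optimal plan: pieces 6 + 2 (1 cut) → $27 − $2 = $25.

25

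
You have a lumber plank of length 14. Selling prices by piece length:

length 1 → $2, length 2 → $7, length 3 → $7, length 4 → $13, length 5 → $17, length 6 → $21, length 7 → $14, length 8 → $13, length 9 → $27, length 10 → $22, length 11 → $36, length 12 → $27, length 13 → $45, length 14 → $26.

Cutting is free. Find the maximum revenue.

Consider every possible first cut. best[k] is the best of p[i]+best[k−i] over all sellable i≤k.
best[1] = 2
best[2] = 7
best[3] = 9  (first piece 1, then best[2]=7)
best[4] = 14  (first piece 2, then best[2]=7)
best[5] = 17
best[6] = 21  (first piece 2, then best[4]=14)
best[7] = 24  (first piece 2, then best[5]=17)
best[8] = 28  (first piece 2, then best[6]=21)
best[9] = 31  (first piece 2, then best[7]=24)
best[10] = 35  (first piece 2, then best[8]=28)
best[11] = 38  (first piece 2, then best[9]=31)
best[12] = 42  (first piece 2, then best[10]=35)
best[13] = 45  (first piece 2, then best[11]=38)
best[14] = 49  (first piece 2, then best[12]=42)
One optimal cutting: 2 + 2 + 2 + 2 + 2 + 2 + 2 → $7 + $7 + $7 + $7 + $7 + $7 + $7 = $49.

49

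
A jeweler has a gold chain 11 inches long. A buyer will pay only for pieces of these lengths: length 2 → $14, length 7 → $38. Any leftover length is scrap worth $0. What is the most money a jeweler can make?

70

Build best[k] bottom-up: best[k] = max over allowed piece i of (p[i] + best[k−i]).
best[1] = 0
best[2] = 14
best[3] = 14
best[4] = 28  (first piece 2, then best[2]=14)
best[5] = 28
best[6] = 42  (first piece 2, then best[4]=28)
best[7] = max(14+28, 38+0) = 42
best[8] = max(14+42, 38+0) = 56
best[9] = max(14+42, 38+14) = 56
best[10] = max(14+56, 38+14) = 70
best[11] = max(14+56, 38+28) = 70
One optimal cutting: pieces 2 + 2 + 2 + 2 + 2 with 1 inch of scrap → $70.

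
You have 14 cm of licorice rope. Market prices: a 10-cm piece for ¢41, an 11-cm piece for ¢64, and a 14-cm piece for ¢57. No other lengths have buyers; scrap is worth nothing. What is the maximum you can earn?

Consider every possible first cut. f[k] is the best of p[i]+f[k−i] over all sellable i≤k.
f[1] = 0
f[2] = 0
f[3] = 0
f[4] = 0
f[5] = 0
f[6] = 0
f[7] = 0
f[8] = 0
f[9] = 0
f[10] = 41
f[11] = max(41+0, 64+0) = 64
f[12] = max(41+0, 64+0) = 64
f[13] = max(41+0, 64+0) = 64
f[14] = max(41+0, 64+0, 57+0) = 64
One optimal cutting: pieces 11 with 3 cm of scrap → ¢64.

64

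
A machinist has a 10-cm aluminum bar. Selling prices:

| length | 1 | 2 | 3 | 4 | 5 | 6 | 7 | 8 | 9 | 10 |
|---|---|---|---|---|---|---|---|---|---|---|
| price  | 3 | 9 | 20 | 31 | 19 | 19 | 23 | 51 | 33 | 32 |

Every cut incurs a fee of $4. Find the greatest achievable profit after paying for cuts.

63

Consider every possible first cut. v[k] is the best of p[i]+v[k−i] over all sellable i≤k, charging 4 whenever i<k.
v[1] = 3
v[2] = 9
v[3] = 20
v[4] = 31
v[5] = 30  (first piece 1, then v[4]=31)
v[6] = 36  (first piece 2, then v[4]=31)
v[7] = 47  (first piece 3, then v[4]=31)
v[8] = 58  (first piece 4, then v[4]=31)
v[9] = 57  (first piece 1, then v[8]=58)
v[10] = 63  (first piece 2, then v[8]=58)
One optimal plan: pieces 4 + 4 + 2 (2 cuts) → $71 − $8 = $63.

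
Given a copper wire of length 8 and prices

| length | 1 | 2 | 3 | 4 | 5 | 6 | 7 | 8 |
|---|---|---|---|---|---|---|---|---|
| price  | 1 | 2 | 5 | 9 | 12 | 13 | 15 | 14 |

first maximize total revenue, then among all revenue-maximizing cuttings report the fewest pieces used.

Let r[k] be the best obtainable value from length k. For each k, try every first piece i and keep the best of price[i] + r[k−i].
r[1] = 1
r[2] = max(1+1, 2+0) = 2
r[3] = max(1+2, 2+1, 5+0) = 5
r[4] = max(1+5, 2+2, 5+1, 9+0) = 9
r[5] = max(1+9, 2+5, 5+2, 9+1, 12+0) = 12
r[6] = max(1+12, 2+9, 5+5, 9+2, 12+1, 13+0) = 13
r[7] = max(1+13, 2+12, 5+9, …, 13+1, 15+0) = 15
r[8] = max(1+15, 2+13, 5+12, …, 15+1, 14+0) = 18
Maximum revenue is €18.
Now minimize piece count subject to staying optimal: for each k, pieces[k] = 1 + min over i with p[i]+r[k−i]=r[k] of pieces[k−i].
pieces[5] = 1
pieces[6] = 1
pieces[7] = 1
pieces[8] = 2

2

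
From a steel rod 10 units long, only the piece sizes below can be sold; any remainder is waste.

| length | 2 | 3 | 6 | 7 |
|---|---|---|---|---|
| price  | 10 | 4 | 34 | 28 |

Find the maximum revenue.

54

Let r[k] be the best obtainable value from length k. For each k, try every first piece i and keep the best of price[i] + r[k−i].
r[1] = 0
r[2] = 10
r[3] = max(10+0, 4+0) = 10
r[4] = max(10+10, 4+0) = 20
r[5] = max(10+10, 4+10) = 20
r[6] = max(10+20, 4+10, 34+0) = 34
r[7] = max(10+20, 4+20, 34+0, 28+0) = 34
r[8] = max(10+34, 4+20, 34+10, 28+0) = 44
r[9] = max(10+34, 4+34, 34+10, 28+10) = 44
r[10] = max(10+44, 4+34, 34+20, 28+10) = 54
One optimal cutting: 6 + 2 + 2 → $54.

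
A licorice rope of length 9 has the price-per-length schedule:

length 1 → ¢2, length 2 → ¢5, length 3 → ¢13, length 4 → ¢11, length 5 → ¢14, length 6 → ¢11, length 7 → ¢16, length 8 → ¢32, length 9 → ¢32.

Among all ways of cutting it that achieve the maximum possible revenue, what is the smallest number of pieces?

Consider every possible first cut. r[k] is the best of p[i]+r[k−i] over all sellable i≤k.
r[1] = 2
r[2] = 5
r[3] = 13
r[4] = 15  (first piece 1, then r[3]=13)
r[5] = 18  (first piece 2, then r[3]=13)
r[6] = 26  (first piece 3, then r[3]=13)
r[7] = 28  (first piece 1, then r[6]=26)
r[8] = 32
r[9] = 39  (first piece 3, then r[6]=26)
Maximum revenue is ¢39.
Now minimize piece count subject to staying optimal: for each k, pieces[k] = 1 + min over i with p[i]+r[k−i]=r[k] of pieces[k−i].
pieces[6] = 2
pieces[7] = 3
pieces[8] = 1
pieces[9] = 3

3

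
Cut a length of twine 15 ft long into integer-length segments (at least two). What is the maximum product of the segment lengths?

243

Define g[k] = max over 1≤i<k of i · max(k−i, g[k−i]); the inner max lets the remainder stay uncut if that's better.
g[2] = 1×max(1,0) = 1×1 = 1
g[3] = max(1×2, 2×1) = 2
g[4] = max(1×3, 2×2, 3×1) = 4
g[5] = max(1×4, 2×3, 3×2, 4×1) = 6
g[6] = max(1×6, 2×4, 3×3, 4×2, 5×1) = 9
g[7] = max(1×9, 2×6, 3×4, 4×3, 5×2, 6×1) = 12
g[8] = max(1×12, 2×9, 3×6, …, 6×2, 7×1) = 18
g[9] = max(1×18, 2×12, 3×9, …, 7×2, 8×1) = 27
g[10] = max(1×27, 2×18, 3×12, …, 8×2, 9×1) = 36
g[11] = max(1×36, 2×27, 3×18, …, 9×2, 10×1) = 54
g[12] = max(1×54, 2×36, 3×27, …, 10×2, 11×1) = 81
g[13] = max(1×81, 2×54, 3×36, …, 11×2, 12×1) = 108
g[14] = max(1×108, 2×81, 3×54, …, 12×2, 13×1) = 162
g[15] = max(1×162, 2×108, 3×81, …, 13×2, 14×1) = 243
One optimal split: 3 + 3 + 3 + 3 + 3; product 3×3×3×3×3 = 243.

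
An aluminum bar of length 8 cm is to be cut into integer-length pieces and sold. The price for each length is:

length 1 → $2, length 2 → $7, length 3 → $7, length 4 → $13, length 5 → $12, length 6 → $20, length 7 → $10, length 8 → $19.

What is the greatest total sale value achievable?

Build v[k] bottom-up: v[k] = max over allowed piece i of (p[i] + v[k−i]).
v[1] = 2
v[2] = 7
v[3] = 9  (first piece 1, then v[2]=7)
v[4] = 14  (first piece 2, then v[2]=7)
v[5] = 16  (first piece 1, then v[4]=14)
v[6] = 21  (first piece 2, then v[4]=14)
v[7] = 23  (first piece 1, then v[6]=21)
v[8] = 28  (first piece 2, then v[6]=21)
One optimal cutting: 2 + 2 + 2 + 2 → $7 + $7 + $7 + $7 = $28.

28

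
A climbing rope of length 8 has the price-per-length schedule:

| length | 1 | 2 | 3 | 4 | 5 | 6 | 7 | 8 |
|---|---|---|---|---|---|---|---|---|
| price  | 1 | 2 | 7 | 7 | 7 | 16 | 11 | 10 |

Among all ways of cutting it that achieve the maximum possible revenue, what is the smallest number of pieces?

2

Build r[k] bottom-up: r[k] = max over allowed piece i of (p[i] + r[k−i]).
r[1] = 1
r[2] = max(1+1, 2+0) = 2
r[3] = max(1+2, 2+1, 7+0) = 7
r[4] = max(1+7, 2+2, 7+1, 7+0) = 8
r[5] = max(1+8, 2+7, 7+2, 7+1, 7+0) = 9
r[6] = max(1+9, 2+8, 7+7, 7+2, 7+1, 16+0) = 16
r[7] = max(1+16, 2+9, 7+8, …, 16+1, 11+0) = 17
r[8] = max(1+17, 2+16, 7+9, …, 11+1, 10+0) = 18
Maximum revenue is €18.
Now minimize piece count subject to staying optimal: for each k, pieces[k] = 1 + min over i with p[i]+r[k−i]=r[k] of pieces[k−i].
pieces[5] = 2
pieces[6] = 1
pieces[7] = 2
pieces[8] = 2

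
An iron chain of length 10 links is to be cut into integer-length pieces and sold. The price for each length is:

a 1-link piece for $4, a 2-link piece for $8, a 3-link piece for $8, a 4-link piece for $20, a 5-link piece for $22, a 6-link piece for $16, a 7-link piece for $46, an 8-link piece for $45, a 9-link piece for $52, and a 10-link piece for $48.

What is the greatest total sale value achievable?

Build R[k] bottom-up: R[k] = max over allowed piece i of (p[i] + R[k−i]).
R[1] = 4
R[2] = max(4+4, 8+0) = 8
R[3] = max(4+8, 8+4, 8+0) = 12
R[4] = max(4+12, 8+8, 8+4, 20+0) = 20
R[5] = max(4+20, 8+12, 8+8, 20+4, 22+0) = 24
R[6] = max(4+24, 8+20, 8+12, 20+8, 22+4, 16+0) = 28
R[7] = max(4+28, 8+24, 8+20, …, 16+4, 46+0) = 46
R[8] = max(4+46, 8+28, 8+24, …, 46+4, 45+0) = 50
R[9] = max(4+50, 8+46, 8+28, …, 45+4, 52+0) = 54
R[10] = max(4+54, 8+50, 8+46, …, 52+4, 48+0) = 58
One optimal cutting: 7 + 1 + 1 + 1 → $46 + $4 + $4 + $4 = $58.

58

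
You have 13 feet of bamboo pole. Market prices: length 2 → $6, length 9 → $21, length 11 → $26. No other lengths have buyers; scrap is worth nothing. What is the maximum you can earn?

36

Build r[k] bottom-up: r[k] = max over allowed piece i of (p[i] + r[k−i]).
r[1] = 0
r[2] = 6
r[3] = 6
r[4] = 12  (first piece 2, then r[2]=6)
r[5] = 12
r[6] = 18  (first piece 2, then r[4]=12)
r[7] = 18
r[8] = 24  (first piece 2, then r[6]=18)
r[9] = max(6+18, 21+0) = 24
r[10] = max(6+24, 21+0) = 30
r[11] = max(6+24, 21+6, 26+0) = 30
r[12] = max(6+30, 21+6, 26+0) = 36
r[13] = max(6+30, 21+12, 26+6) = 36
One optimal cutting: pieces 2 + 2 + 2 + 2 + 2 + 2 with 1 foot of scrap → $36.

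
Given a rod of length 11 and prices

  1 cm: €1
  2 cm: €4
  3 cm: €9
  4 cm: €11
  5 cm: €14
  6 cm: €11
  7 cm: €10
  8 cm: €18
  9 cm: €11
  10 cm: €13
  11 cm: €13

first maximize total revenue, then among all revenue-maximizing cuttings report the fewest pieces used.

3

Let r[k] be the best obtainable value from length k. For each k, try every first piece i and keep the best of price[i] + r[k−i].
r[1] = 1
r[2] = max(1+1, 4+0) = 4
r[3] = max(1+4, 4+1, 9+0) = 9
r[4] = max(1+9, 4+4, 9+1, 11+0) = 11
r[5] = max(1+11, 4+9, 9+4, 11+1, 14+0) = 14
r[6] = max(1+14, 4+11, 9+9, 11+4, 14+1, 11+0) = 18
r[7] = max(1+18, 4+14, 9+11, …, 11+1, 10+0) = 20
r[8] = max(1+20, 4+18, 9+14, …, 10+1, 18+0) = 23
r[9] = max(1+23, 4+20, 9+18, …, 18+1, 11+0) = 27
r[10] = max(1+27, 4+23, 9+20, …, 11+1, 13+0) = 29
r[11] = max(1+29, 4+27, 9+23, …, 13+1, 13+0) = 32
Maximum revenue is €32.
Now minimize piece count subject to staying optimal: for each k, pieces[k] = 1 + min over i with p[i]+r[k−i]=r[k] of pieces[k−i].
pieces[8] = 2
pieces[9] = 3
pieces[10] = 3
pieces[11] = 3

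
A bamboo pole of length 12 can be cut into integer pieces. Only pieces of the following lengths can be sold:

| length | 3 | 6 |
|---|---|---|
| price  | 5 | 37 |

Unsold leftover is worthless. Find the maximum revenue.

74

Build f[k] bottom-up: f[k] = max over allowed piece i of (p[i] + f[k−i]).
f[1] = 0
f[2] = 0
f[3] = 5
f[4] = 5
f[5] = 5
f[6] = 37
f[7] = 37
f[8] = 37
f[9] = 42  (first piece 3, then f[6]=37)
f[10] = 42
f[11] = 42
f[12] = 74  (first piece 6, then f[6]=37)
One optimal cutting: 6 + 6 → $74.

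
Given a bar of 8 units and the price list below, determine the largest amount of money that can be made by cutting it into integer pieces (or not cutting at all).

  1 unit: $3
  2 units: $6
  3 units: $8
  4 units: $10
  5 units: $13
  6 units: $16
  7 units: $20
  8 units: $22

24

Let r[k] be the best obtainable value from length k. For each k, try every first piece i and keep the best of price[i] + r[k−i].
r[1] = 3
r[2] = max(3+3, 6+0) = 6
r[3] = max(3+6, 6+3, 8+0) = 9
r[4] = max(3+9, 6+6, 8+3, 10+0) = 12
r[5] = max(3+12, 6+9, 8+6, 10+3, 13+0) = 15
r[6] = max(3+15, 6+12, 8+9, 10+6, 13+3, 16+0) = 18
r[7] = max(3+18, 6+15, 8+12, …, 16+3, 20+0) = 21
r[8] = max(3+21, 6+18, 8+15, …, 20+3, 22+0) = 24
One optimal cutting: 1 + 1 + 1 + 1 + 1 + 1 + 1 + 1 → $3 + $3 + $3 + $3 + $3 + $3 + $3 + $3 = $24.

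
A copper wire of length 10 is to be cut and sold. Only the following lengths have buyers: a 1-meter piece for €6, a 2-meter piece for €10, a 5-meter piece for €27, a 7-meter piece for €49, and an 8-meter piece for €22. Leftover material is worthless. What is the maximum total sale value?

Let best[k] be the best obtainable value from length k. For each k, try every first piece i and keep the best of price[i] + best[k−i].
best[1] = 6
best[2] = max(6+6, 10+0) = 12
best[3] = max(6+12, 10+6) = 18
best[4] = max(6+18, 10+12) = 24
best[5] = max(6+24, 10+18, 27+0) = 30
best[6] = max(6+30, 10+24, 27+6) = 36
best[7] = max(6+36, 10+30, 27+12, 49+0) = 49
best[8] = max(6+49, 10+36, 27+18, 49+6, 22+0) = 55
best[9] = max(6+55, 10+49, 27+24, 49+12, 22+6) = 61
best[10] = max(6+61, 10+55, 27+30, 49+18, 22+12) = 67
One optimal cutting: 7 + 1 + 1 + 1 → €67.

67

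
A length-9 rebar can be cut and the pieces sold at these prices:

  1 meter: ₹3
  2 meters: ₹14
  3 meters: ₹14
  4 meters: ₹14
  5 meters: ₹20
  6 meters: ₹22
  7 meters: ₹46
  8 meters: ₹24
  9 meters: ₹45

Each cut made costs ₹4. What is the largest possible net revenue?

56

Build r[k] bottom-up: r[k] = max over allowed piece i of (p[i] + r[k−i]) − 4 per cut.
r[1] = 3
r[2] = max(3+3-4, 14+0) = 14
r[3] = max(3+14-4, 14+3-4, 14+0) = 14
r[4] = max(3+14-4, 14+14-4, 14+3-4, 14+0) = 24
r[5] = max(3+24-4, 14+14-4, 14+14-4, 14+3-4, 20+0) = 24
r[6] = max(3+24-4, 14+24-4, 14+14-4, 14+14-4, 20+3-4, 22+0) = 34
r[7] = max(3+34-4, 14+24-4, 14+24-4, …, 22+3-4, 46+0) = 46
r[8] = max(3+46-4, 14+34-4, 14+24-4, …, 46+3-4, 24+0) = 45
r[9] = max(3+45-4, 14+46-4, 14+34-4, …, 24+3-4, 45+0) = 56
One optimal plan: pieces 7 + 2 (1 cut) → ₹60 − ₹4 = ₹56.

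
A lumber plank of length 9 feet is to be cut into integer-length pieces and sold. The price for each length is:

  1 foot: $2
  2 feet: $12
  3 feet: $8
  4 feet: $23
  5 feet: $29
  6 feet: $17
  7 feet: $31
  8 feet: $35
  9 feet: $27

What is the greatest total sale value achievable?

53

Let v[k] be the best obtainable value from length k. For each k, try every first piece i and keep the best of price[i] + v[k−i].
v[1] = 2
v[2] = max(2+2, 12+0) = 12
v[3] = max(2+12, 12+2, 8+0) = 14
v[4] = max(2+14, 12+12, 8+2, 23+0) = 24
v[5] = max(2+24, 12+14, 8+12, 23+2, 29+0) = 29
v[6] = max(2+29, 12+24, 8+14, 23+12, 29+2, 17+0) = 36
v[7] = max(2+36, 12+29, 8+24, …, 17+2, 31+0) = 41
v[8] = max(2+41, 12+36, 8+29, …, 31+2, 35+0) = 48
v[9] = max(2+48, 12+41, 8+36, …, 35+2, 27+0) = 53
One optimal cutting: 5 + 2 + 2 → $29 + $12 + $12 = $53.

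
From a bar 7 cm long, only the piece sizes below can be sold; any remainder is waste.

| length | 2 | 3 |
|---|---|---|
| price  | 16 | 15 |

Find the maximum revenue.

48

Let f[k] be the best obtainable value from length k. For each k, try every first piece i and keep the best of price[i] + f[k−i].
f[1] = 0
f[2] = 16
f[3] = 16
f[4] = 32  (first piece 2, then f[2]=16)
f[5] = 32
f[6] = 48  (first piece 2, then f[4]=32)
f[7] = 48
One optimal cutting: pieces 2 + 2 + 2 with 1 cm of scrap → €48.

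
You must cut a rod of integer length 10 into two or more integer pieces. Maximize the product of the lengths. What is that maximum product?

36

Let g[k] be the best product for length k (with at least one cut). For each first piece i, the rest contributes max(k−i, g[k−i]).
Small cases: g[2]=1, g[3]=2, g[4]=4.
g[5] = 2·max(3,2) = 2·3 = 6
g[6] = 3·max(3,2) = 3·3 = 9
g[7] = 2·max(5,6) = 2·6 = 12
g[8] = 2·max(6,9) = 2·9 = 18
g[9] = 3·max(6,9) = 3·9 = 27
g[10] = 2·max(8,18) = 2·18 = 36
One optimal split: 3 + 3 + 2 + 2; product 3·3·2·2 = 36.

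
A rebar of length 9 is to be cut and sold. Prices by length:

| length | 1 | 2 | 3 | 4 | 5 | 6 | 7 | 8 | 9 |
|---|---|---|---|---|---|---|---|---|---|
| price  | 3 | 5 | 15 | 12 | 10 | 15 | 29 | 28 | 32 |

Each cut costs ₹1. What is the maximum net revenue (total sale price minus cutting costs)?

Build net[k] bottom-up: net[k] = max over allowed piece i of (p[i] + net[k−i]) − 1 per cut.
net[1] = 3
net[2] = max(3+3-1, 5+0) = 5
net[3] = max(3+5-1, 5+3-1, 15+0) = 15
net[4] = max(3+15-1, 5+5-1, 15+3-1, 12+0) = 17
net[5] = max(3+17-1, 5+15-1, 15+5-1, 12+3-1, 10+0) = 19
net[6] = max(3+19-1, 5+17-1, 15+15-1, 12+5-1, 10+3-1, 15+0) = 29
net[7] = max(3+29-1, 5+19-1, 15+17-1, …, 15+3-1, 29+0) = 31
net[8] = max(3+31-1, 5+29-1, 15+19-1, …, 29+3-1, 28+0) = 33
net[9] = max(3+33-1, 5+31-1, 15+29-1, …, 28+3-1, 32+0) = 43
One optimal plan: pieces 3 + 3 + 3 (2 cuts) → ₹45 − ₹2 = ₹43.

43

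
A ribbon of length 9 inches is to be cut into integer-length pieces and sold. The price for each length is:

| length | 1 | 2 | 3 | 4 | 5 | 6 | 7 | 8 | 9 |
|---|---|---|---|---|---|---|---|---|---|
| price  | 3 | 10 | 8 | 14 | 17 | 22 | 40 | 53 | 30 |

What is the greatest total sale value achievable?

56

Consider every possible first cut. R[k] is the best of p[i]+R[k−i] over all sellable i≤k.
R[1] = 3
R[2] = max(3+3, 10+0) = 10
R[3] = max(3+10, 10+3, 8+0) = 13
R[4] = max(3+13, 10+10, 8+3, 14+0) = 20
R[5] = max(3+20, 10+13, 8+10, 14+3, 17+0) = 23
R[6] = max(3+23, 10+20, 8+13, 14+10, 17+3, 22+0) = 30
R[7] = max(3+30, 10+23, 8+20, …, 22+3, 40+0) = 40
R[8] = max(3+40, 10+30, 8+23, …, 40+3, 53+0) = 53
R[9] = max(3+53, 10+40, 8+30, …, 53+3, 30+0) = 56
One optimal cutting: 8 + 1 → ¢53 + ¢3 = ¢56.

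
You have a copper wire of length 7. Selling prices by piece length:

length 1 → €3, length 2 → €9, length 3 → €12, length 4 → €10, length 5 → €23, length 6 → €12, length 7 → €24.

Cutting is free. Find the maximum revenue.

Build v[k] bottom-up: v[k] = max over allowed piece i of (p[i] + v[k−i]).
v[1] = 3
v[2] = max(3+3, 9+0) = 9
v[3] = max(3+9, 9+3, 12+0) = 12
v[4] = max(3+12, 9+9, 12+3, 10+0) = 18
v[5] = max(3+18, 9+12, 12+9, 10+3, 23+0) = 23
v[6] = max(3+23, 9+18, 12+12, 10+9, 23+3, 12+0) = 27
v[7] = max(3+27, 9+23, 12+18, …, 12+3, 24+0) = 32
One optimal cutting: 5 + 2 → €23 + €9 = €32.

32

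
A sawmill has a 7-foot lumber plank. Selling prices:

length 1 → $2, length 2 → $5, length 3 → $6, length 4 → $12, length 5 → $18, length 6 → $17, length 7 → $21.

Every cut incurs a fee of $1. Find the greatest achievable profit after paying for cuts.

22

Build v[k] bottom-up: v[k] = max over allowed piece i of (p[i] + v[k−i]) − 1 per cut.
v[1] = 2
v[2] = 5
v[3] = 6  (first piece 1, then v[2]=5)
v[4] = 12
v[5] = 18
v[6] = 19  (first piece 1, then v[5]=18)
v[7] = 22  (first piece 2, then v[5]=18)
One optimal plan: pieces 5 + 2 (1 cut) → $23 − $1 = $22.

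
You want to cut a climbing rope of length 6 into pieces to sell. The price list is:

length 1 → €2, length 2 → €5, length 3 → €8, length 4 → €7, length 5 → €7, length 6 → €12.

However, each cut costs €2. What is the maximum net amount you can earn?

14

Build v[k] bottom-up: v[k] = max over allowed piece i of (p[i] + v[k−i]) − 2 per cut.
v[1] = 2
v[2] = max(2+2-2, 5+0) = 5
v[3] = max(2+5-2, 5+2-2, 8+0) = 8
v[4] = max(2+8-2, 5+5-2, 8+2-2, 7+0) = 8
v[5] = max(2+8-2, 5+8-2, 8+5-2, 7+2-2, 7+0) = 11
v[6] = max(2+11-2, 5+8-2, 8+8-2, 7+5-2, 7+2-2, 12+0) = 14
One optimal plan: pieces 3 + 3 (1 cut) → €16 − €2 = €14.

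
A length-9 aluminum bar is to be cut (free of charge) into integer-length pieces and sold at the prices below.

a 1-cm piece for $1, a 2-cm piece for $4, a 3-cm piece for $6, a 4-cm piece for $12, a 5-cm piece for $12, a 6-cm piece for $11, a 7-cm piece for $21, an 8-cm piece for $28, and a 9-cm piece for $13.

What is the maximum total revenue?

Build v[k] bottom-up: v[k] = max over allowed piece i of (p[i] + v[k−i]).
v[1] = 1
v[2] = 4
v[3] = 6
v[4] = 12
v[5] = 13  (first piece 1, then v[4]=12)
v[6] = 16  (first piece 2, then v[4]=12)
v[7] = 21
v[8] = 28
v[9] = 29  (first piece 1, then v[8]=28)
One optimal cutting: 8 + 1 → $28 + $1 = $29.

29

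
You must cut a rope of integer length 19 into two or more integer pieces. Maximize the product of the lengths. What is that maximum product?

972

Let f[k] be the best product for length k (with at least one cut). For each first piece i, the rest contributes max(k−i, f[k−i]).
Small cases: f[2]=1, f[3]=2, f[4]=4, f[5]=6, f[6]=9, f[7]=12, f[8]=18, f[9]=27, f[10]=36, f[11]=54.
f[12] = 3×max(9,27) = 3×27 = 81
f[13] = 2×max(11,54) = 2×54 = 108
f[14] = 2×max(12,81) = 2×81 = 162
f[15] = 3×max(12,81) = 3×81 = 243
f[16] = 2×max(14,162) = 2×162 = 324
f[17] = 2×max(15,243) = 2×243 = 486
f[18] = 3×max(15,243) = 3×243 = 729
f[19] = 2×max(17,486) = 2×486 = 972
One optimal split: 3 + 3 + 3 + 3 + 3 + 2 + 2; product 3×3×3×3×3×2×2 = 972.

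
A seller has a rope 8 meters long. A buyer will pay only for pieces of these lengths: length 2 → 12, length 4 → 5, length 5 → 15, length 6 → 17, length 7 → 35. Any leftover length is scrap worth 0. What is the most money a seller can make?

48

Build f[k] bottom-up: f[k] = max over allowed piece i of (p[i] + f[k−i]).
f[1] = 0
f[2] = 12
f[3] = 12
f[4] = max(12+12, 5+0) = 24
f[5] = max(12+12, 5+0, 15+0) = 24
f[6] = max(12+24, 5+12, 15+0, 17+0) = 36
f[7] = max(12+24, 5+12, 15+12, 17+0, 35+0) = 36
f[8] = max(12+36, 5+24, 15+12, 17+12, 35+0) = 48
One optimal cutting: 2 + 2 + 2 + 2 → 48.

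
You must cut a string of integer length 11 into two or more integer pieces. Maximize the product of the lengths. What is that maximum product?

54

Fill f[k] for k=2..11: at each k try every first piece i and multiply by the better of (k−i) uncut or f[k−i].
f[2] = 1×max(1,0) = 1×1 = 1
f[3] = 1×max(2,1) = 1×2 = 2
f[4] = 2×max(2,1) = 2×2 = 4
f[5] = 2×max(3,2) = 2×3 = 6
f[6] = 3×max(3,2) = 3×3 = 9
f[7] = 2×max(5,6) = 2×6 = 12
f[8] = 2×max(6,9) = 2×9 = 18
f[9] = 3×max(6,9) = 3×9 = 27
f[10] = 2×max(8,18) = 2×18 = 36
f[11] = 2×max(9,27) = 2×27 = 54
One optimal split: 3 + 3 + 3 + 2; product 3×3×3×2 = 54.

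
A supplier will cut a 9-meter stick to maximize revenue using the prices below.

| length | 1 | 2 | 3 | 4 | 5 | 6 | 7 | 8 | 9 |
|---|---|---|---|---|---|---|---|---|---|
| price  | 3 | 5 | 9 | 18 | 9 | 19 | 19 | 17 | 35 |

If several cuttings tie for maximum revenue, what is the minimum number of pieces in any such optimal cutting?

Build r[k] bottom-up: r[k] = max over allowed piece i of (p[i] + r[k−i]).
r[1] = 3
r[2] = max(3+3, 5+0) = 6
r[3] = max(3+6, 5+3, 9+0) = 9
r[4] = max(3+9, 5+6, 9+3, 18+0) = 18
r[5] = max(3+18, 5+9, 9+6, 18+3, 9+0) = 21
r[6] = max(3+21, 5+18, 9+9, 18+6, 9+3, 19+0) = 24
r[7] = max(3+24, 5+21, 9+18, …, 19+3, 19+0) = 27
r[8] = max(3+27, 5+24, 9+21, …, 19+3, 17+0) = 36
r[9] = max(3+36, 5+27, 9+24, …, 17+3, 35+0) = 39
Maximum revenue is $39.
Now minimize piece count subject to staying optimal: for each k, pieces[k] = 1 + min over i with p[i]+r[k−i]=r[k] of pieces[k−i].
pieces[6] = 3
pieces[7] = 2
pieces[8] = 2
pieces[9] = 3

3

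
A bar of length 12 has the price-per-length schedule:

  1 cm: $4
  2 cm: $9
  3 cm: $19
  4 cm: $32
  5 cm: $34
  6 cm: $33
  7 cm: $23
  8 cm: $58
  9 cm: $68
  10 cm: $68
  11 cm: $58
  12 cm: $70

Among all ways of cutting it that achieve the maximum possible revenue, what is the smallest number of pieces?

3

Build r[k] bottom-up: r[k] = max over allowed piece i of (p[i] + r[k−i]).
r[1] = 4
r[2] = max(4+4, 9+0) = 9
r[3] = max(4+9, 9+4, 19+0) = 19
r[4] = max(4+19, 9+9, 19+4, 32+0) = 32
r[5] = max(4+32, 9+19, 19+9, 32+4, 34+0) = 36
r[6] = max(4+36, 9+32, 19+19, 32+9, 34+4, 33+0) = 41
r[7] = max(4+41, 9+36, 19+32, …, 33+4, 23+0) = 51
r[8] = max(4+51, 9+41, 19+36, …, 23+4, 58+0) = 64
r[9] = max(4+64, 9+51, 19+41, …, 58+4, 68+0) = 68
r[10] = max(4+68, 9+64, 19+51, …, 68+4, 68+0) = 73
r[11] = max(4+73, 9+68, 19+64, …, 68+4, 58+0) = 83
r[12] = max(4+83, 9+73, 19+68, …, 58+4, 70+0) = 96
Maximum revenue is $96.
Now minimize piece count subject to staying optimal: for each k, pieces[k] = 1 + min over i with p[i]+r[k−i]=r[k] of pieces[k−i].
pieces[9] = 1
pieces[10] = 3
pieces[11] = 3
pieces[12] = 3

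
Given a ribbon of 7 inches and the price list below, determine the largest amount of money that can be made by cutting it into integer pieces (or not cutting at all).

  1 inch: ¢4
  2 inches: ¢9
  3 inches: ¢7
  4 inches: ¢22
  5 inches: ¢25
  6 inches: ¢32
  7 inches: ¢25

Let r[k] be the best obtainable value from length k. For each k, try every first piece i and keep the best of price[i] + r[k−i].
r[1] = 4
r[2] = max(4+4, 9+0) = 9
r[3] = max(4+9, 9+4, 7+0) = 13
r[4] = max(4+13, 9+9, 7+4, 22+0) = 22
r[5] = max(4+22, 9+13, 7+9, 22+4, 25+0) = 26
r[6] = max(4+26, 9+22, 7+13, 22+9, 25+4, 32+0) = 32
r[7] = max(4+32, 9+26, 7+22, …, 32+4, 25+0) = 36
One optimal cutting: 6 + 1 → ¢32 + ¢4 = ¢36.

36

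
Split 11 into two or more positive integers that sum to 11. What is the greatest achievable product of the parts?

Let m[k] be the best product for length k (with at least one cut). For each first piece i, the rest contributes max(k−i, m[k−i]).
m[2] = 1×max(1,0) = 1×1 = 1
m[3] = max(1×2, 2×1) = 2
m[4] = max(1×3, 2×2, 3×1) = 4
m[5] = max(1×4, 2×3, 3×2, 4×1) = 6
m[6] = max(1×6, 2×4, 3×3, 4×2, 5×1) = 9
m[7] = max(1×9, 2×6, 3×4, 4×3, 5×2, 6×1) = 12
m[8] = max(1×12, 2×9, 3×6, …, 6×2, 7×1) = 18
m[9] = max(1×18, 2×12, 3×9, …, 7×2, 8×1) = 27
m[10] = max(1×27, 2×18, 3×12, …, 8×2, 9×1) = 36
m[11] = max(1×36, 2×27, 3×18, …, 9×2, 10×1) = 54
One optimal split: 3 + 3 + 3 + 2; product 3×3×3×2 = 54.

54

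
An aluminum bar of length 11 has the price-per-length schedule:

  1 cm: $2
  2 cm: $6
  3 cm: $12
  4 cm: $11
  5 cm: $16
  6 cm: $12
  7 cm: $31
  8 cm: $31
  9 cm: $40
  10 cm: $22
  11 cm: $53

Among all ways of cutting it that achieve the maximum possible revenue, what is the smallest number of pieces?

1

Let r[k] be the best obtainable value from length k. For each k, try every first piece i and keep the best of price[i] + r[k−i].
r[1] = 2
r[2] = max(2+2, 6+0) = 6
r[3] = max(2+6, 6+2, 12+0) = 12
r[4] = max(2+12, 6+6, 12+2, 11+0) = 14
r[5] = max(2+14, 6+12, 12+6, 11+2, 16+0) = 18
r[6] = max(2+18, 6+14, 12+12, 11+6, 16+2, 12+0) = 24
r[7] = max(2+24, 6+18, 12+14, …, 12+2, 31+0) = 31
r[8] = max(2+31, 6+24, 12+18, …, 31+2, 31+0) = 33
r[9] = max(2+33, 6+31, 12+24, …, 31+2, 40+0) = 40
r[10] = max(2+40, 6+33, 12+31, …, 40+2, 22+0) = 43
r[11] = max(2+43, 6+40, 12+33, …, 22+2, 53+0) = 53
Maximum revenue is $53.
Now minimize piece count subject to staying optimal: for each k, pieces[k] = 1 + min over i with p[i]+r[k−i]=r[k] of pieces[k−i].
pieces[8] = 2
pieces[9] = 1
pieces[10] = 2
pieces[11] = 1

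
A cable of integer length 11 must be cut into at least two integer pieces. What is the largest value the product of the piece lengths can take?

Let g[k] be the best product for length k (with at least one cut). For each first piece i, the rest contributes max(k−i, g[k−i]).
Small cases: g[2]=1, g[3]=2.
g[4] = 2×max(2,1) = 2×2 = 4
g[5] = 2×max(3,2) = 2×3 = 6
g[6] = 3×max(3,2) = 3×3 = 9
g[7] = 2×max(5,6) = 2×6 = 12
g[8] = 2×max(6,9) = 2×9 = 18
g[9] = 3×max(6,9) = 3×9 = 27
g[10] = 2×max(8,18) = 2×18 = 36
g[11] = 2×max(9,27) = 2×27 = 54
One optimal split: 3 + 3 + 3 + 2; product 3×3×3×2 = 54.

54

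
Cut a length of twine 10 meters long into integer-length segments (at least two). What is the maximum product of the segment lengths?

36

Let prod[k] be the best product for length k (with at least one cut). For each first piece i, the rest contributes max(k−i, prod[k−i]).
Small cases: prod[2]=1, prod[3]=2, prod[4]=4.
prod[5] = 2*max(3,2) = 2*3 = 6
prod[6] = 3*max(3,2) = 3*3 = 9
prod[7] = 2*max(5,6) = 2*6 = 12
prod[8] = 2*max(6,9) = 2*9 = 18
prod[9] = 3*max(6,9) = 3*9 = 27
prod[10] = 2*max(8,18) = 2*18 = 36
One optimal split: 3 + 3 + 2 + 2; product 3*3*2*2 = 36.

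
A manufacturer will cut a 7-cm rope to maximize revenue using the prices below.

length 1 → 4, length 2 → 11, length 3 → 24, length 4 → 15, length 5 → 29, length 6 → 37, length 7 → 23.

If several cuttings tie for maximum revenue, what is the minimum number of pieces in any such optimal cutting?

Consider every possible first cut. r[k] is the best of p[i]+r[k−i] over all sellable i≤k.
r[1] = 4
r[2] = 11
r[3] = 24
r[4] = 28  (first piece 1, then r[3]=24)
r[5] = 35  (first piece 2, then r[3]=24)
r[6] = 48  (first piece 3, then r[3]=24)
r[7] = 52  (first piece 1, then r[6]=48)
Maximum revenue is 52.
Now minimize piece count subject to staying optimal: for each k, pieces[k] = 1 + min over i with p[i]+r[k−i]=r[k] of pieces[k−i].
pieces[4] = 2
pieces[5] = 2
pieces[6] = 2
pieces[7] = 3

3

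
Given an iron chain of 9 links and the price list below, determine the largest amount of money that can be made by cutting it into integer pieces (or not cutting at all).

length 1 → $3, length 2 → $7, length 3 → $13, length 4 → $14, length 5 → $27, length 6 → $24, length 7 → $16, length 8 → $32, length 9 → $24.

43

Build best[k] bottom-up: best[k] = max over allowed piece i of (p[i] + best[k−i]).
best[1] = 3
best[2] = max(3+3, 7+0) = 7
best[3] = max(3+7, 7+3, 13+0) = 13
best[4] = max(3+13, 7+7, 13+3, 14+0) = 16
best[5] = max(3+16, 7+13, 13+7, 14+3, 27+0) = 27
best[6] = max(3+27, 7+16, 13+13, 14+7, 27+3, 24+0) = 30
best[7] = max(3+30, 7+27, 13+16, …, 24+3, 16+0) = 34
best[8] = max(3+34, 7+30, 13+27, …, 16+3, 32+0) = 40
best[9] = max(3+40, 7+34, 13+30, …, 32+3, 24+0) = 43
One optimal cutting: 5 + 3 + 1 → $27 + $13 + $3 = $43.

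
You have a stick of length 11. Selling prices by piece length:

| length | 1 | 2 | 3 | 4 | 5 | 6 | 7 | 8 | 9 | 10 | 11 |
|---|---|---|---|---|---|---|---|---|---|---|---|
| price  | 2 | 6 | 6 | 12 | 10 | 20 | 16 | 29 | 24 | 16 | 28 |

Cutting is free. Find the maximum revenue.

Consider every possible first cut. R[k] is the best of p[i]+R[k−i] over all sellable i≤k.
R[1] = 2
R[2] = 6
R[3] = 8  (first piece 1, then R[2]=6)
R[4] = 12  (first piece 2, then R[2]=6)
R[5] = 14  (first piece 1, then R[4]=12)
R[6] = 20
R[7] = 22  (first piece 1, then R[6]=20)
R[8] = 29
R[9] = 31  (first piece 1, then R[8]=29)
R[10] = 35  (first piece 2, then R[8]=29)
R[11] = 37  (first piece 1, then R[10]=35)
One optimal cutting: 8 + 2 + 1 → $29 + $6 + $2 = $37.

37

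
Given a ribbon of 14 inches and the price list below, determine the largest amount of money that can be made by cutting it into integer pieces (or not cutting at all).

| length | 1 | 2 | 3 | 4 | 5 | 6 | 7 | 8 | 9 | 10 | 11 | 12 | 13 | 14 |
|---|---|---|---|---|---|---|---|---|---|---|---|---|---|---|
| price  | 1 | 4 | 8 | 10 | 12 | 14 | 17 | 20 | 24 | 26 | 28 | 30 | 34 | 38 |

Build v[k] bottom-up: v[k] = max over allowed piece i of (p[i] + v[k−i]).
v[1] = 1
v[2] = 4
v[3] = 8
v[4] = 10
v[5] = 12  (first piece 2, then v[3]=8)
v[6] = 16  (first piece 3, then v[3]=8)
v[7] = 18  (first piece 3, then v[4]=10)
v[8] = 20  (first piece 2, then v[6]=16)
v[9] = 24  (first piece 3, then v[6]=16)
v[10] = 26  (first piece 3, then v[7]=18)
v[11] = 28  (first piece 2, then v[9]=24)
v[12] = 32  (first piece 3, then v[9]=24)
v[13] = 34  (first piece 3, then v[10]=26)
v[14] = 38
Best is to sell the whole 14-inch piece uncut for ¢38.

38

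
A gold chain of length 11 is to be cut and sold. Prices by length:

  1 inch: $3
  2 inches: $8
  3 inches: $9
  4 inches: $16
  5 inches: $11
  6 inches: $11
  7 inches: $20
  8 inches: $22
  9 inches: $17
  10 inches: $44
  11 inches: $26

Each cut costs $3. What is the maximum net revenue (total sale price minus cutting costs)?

44

Build v[k] bottom-up: v[k] = max over allowed piece i of (p[i] + v[k−i]) − 3 per cut.
v[1] = 3
v[2] = 8
v[3] = 9
v[4] = 16
v[5] = 16  (first piece 1, then v[4]=16)
v[6] = 21  (first piece 2, then v[4]=16)
v[7] = 22  (first piece 3, then v[4]=16)
v[8] = 29  (first piece 4, then v[4]=16)
v[9] = 29  (first piece 1, then v[8]=29)
v[10] = 44
v[11] = 44  (first piece 1, then v[10]=44)
One optimal plan: pieces 10 + 1 (1 cut) → $47 − $3 = $44.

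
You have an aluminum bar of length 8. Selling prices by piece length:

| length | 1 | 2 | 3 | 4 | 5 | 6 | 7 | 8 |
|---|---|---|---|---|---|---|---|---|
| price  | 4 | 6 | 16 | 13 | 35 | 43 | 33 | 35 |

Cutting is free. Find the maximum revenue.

51

Build r[k] bottom-up: r[k] = max over allowed piece i of (p[i] + r[k−i]).
r[1] = 4
r[2] = max(4+4, 6+0) = 8
r[3] = max(4+8, 6+4, 16+0) = 16
r[4] = max(4+16, 6+8, 16+4, 13+0) = 20
r[5] = max(4+20, 6+16, 16+8, 13+4, 35+0) = 35
r[6] = max(4+35, 6+20, 16+16, 13+8, 35+4, 43+0) = 43
r[7] = max(4+43, 6+35, 16+20, …, 43+4, 33+0) = 47
r[8] = max(4+47, 6+43, 16+35, …, 33+4, 35+0) = 51
One optimal cutting: 6 + 1 + 1 → $43 + $4 + $4 = $51.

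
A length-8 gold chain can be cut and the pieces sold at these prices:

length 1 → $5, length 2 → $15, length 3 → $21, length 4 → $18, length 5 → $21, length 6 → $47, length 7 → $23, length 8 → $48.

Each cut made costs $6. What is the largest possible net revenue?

56

Consider every possible first cut. v[k] is the best of p[i]+v[k−i] over all sellable i≤k, charging 6 whenever i<k.
v[1] = 5
v[2] = 15
v[3] = 21
v[4] = 24  (first piece 2, then v[2]=15)
v[5] = 30  (first piece 2, then v[3]=21)
v[6] = 47
v[7] = 46  (first piece 1, then v[6]=47)
v[8] = 56  (first piece 2, then v[6]=47)
One optimal plan: pieces 6 + 2 (1 cut) → $62 − $6 = $56.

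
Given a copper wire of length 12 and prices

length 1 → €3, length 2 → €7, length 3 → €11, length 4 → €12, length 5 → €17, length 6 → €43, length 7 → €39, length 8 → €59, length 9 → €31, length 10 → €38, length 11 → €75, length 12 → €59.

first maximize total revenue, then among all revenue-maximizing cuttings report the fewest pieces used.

Build r[k] bottom-up: r[k] = max over allowed piece i of (p[i] + r[k−i]).
r[1] = 3
r[2] = max(3+3, 7+0) = 7
r[3] = max(3+7, 7+3, 11+0) = 11
r[4] = max(3+11, 7+7, 11+3, 12+0) = 14
r[5] = max(3+14, 7+11, 11+7, 12+3, 17+0) = 18
r[6] = max(3+18, 7+14, 11+11, 12+7, 17+3, 43+0) = 43
r[7] = max(3+43, 7+18, 11+14, …, 43+3, 39+0) = 46
r[8] = max(3+46, 7+43, 11+18, …, 39+3, 59+0) = 59
r[9] = max(3+59, 7+46, 11+43, …, 59+3, 31+0) = 62
r[10] = max(3+62, 7+59, 11+46, …, 31+3, 38+0) = 66
r[11] = max(3+66, 7+62, 11+59, …, 38+3, 75+0) = 75
r[12] = max(3+75, 7+66, 11+62, …, 75+3, 59+0) = 86
Maximum revenue is €86.
Now minimize piece count subject to staying optimal: for each k, pieces[k] = 1 + min over i with p[i]+r[k−i]=r[k] of pieces[k−i].
pieces[9] = 2
pieces[10] = 2
pieces[11] = 1
pieces[12] = 2

2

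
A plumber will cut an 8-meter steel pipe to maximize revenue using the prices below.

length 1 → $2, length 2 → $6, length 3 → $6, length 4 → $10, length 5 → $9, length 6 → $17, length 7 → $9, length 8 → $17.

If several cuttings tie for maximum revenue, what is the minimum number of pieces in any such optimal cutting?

4

Build r[k] bottom-up: r[k] = max over allowed piece i of (p[i] + r[k−i]).
r[1] = 2
r[2] = max(2+2, 6+0) = 6
r[3] = max(2+6, 6+2, 6+0) = 8
r[4] = max(2+8, 6+6, 6+2, 10+0) = 12
r[5] = max(2+12, 6+8, 6+6, 10+2, 9+0) = 14
r[6] = max(2+14, 6+12, 6+8, 10+6, 9+2, 17+0) = 18
r[7] = max(2+18, 6+14, 6+12, …, 17+2, 9+0) = 20
r[8] = max(2+20, 6+18, 6+14, …, 9+2, 17+0) = 24
Maximum revenue is $24.
Now minimize piece count subject to staying optimal: for each k, pieces[k] = 1 + min over i with p[i]+r[k−i]=r[k] of pieces[k−i].
pieces[5] = 3
pieces[6] = 3
pieces[7] = 4
pieces[8] = 4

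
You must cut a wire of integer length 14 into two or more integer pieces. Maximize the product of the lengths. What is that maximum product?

162

Fill m[k] for k=2..14: at each k try every first piece i and multiply by the better of (k−i) uncut or m[k−i].
m[2] = 1×max(1,0) = 1×1 = 1
m[3] = 1×max(2,1) = 1×2 = 2
m[4] = 2×max(2,1) = 2×2 = 4
m[5] = 2×max(3,2) = 2×3 = 6
m[6] = 3×max(3,2) = 3×3 = 9
m[7] = 2×max(5,6) = 2×6 = 12
m[8] = 2×max(6,9) = 2×9 = 18
m[9] = 3×max(6,9) = 3×9 = 27
m[10] = 2×max(8,18) = 2×18 = 36
m[11] = 2×max(9,27) = 2×27 = 54
m[12] = 3×max(9,27) = 3×27 = 81
m[13] = 2×max(11,54) = 2×54 = 108
m[14] = 2×max(12,81) = 2×81 = 162
One optimal split: 3 + 3 + 3 + 3 + 2; product 3×3×3×3×2 = 162.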